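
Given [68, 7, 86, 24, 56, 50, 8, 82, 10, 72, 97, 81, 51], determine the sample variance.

1007.359

Step 1: Compute the mean: (68 + 7 + 86 + 24 + 56 + 50 + 8 + 82 + 10 + 72 + 97 + 81 + 51) / 13 = 53.2308
Step 2: Compute squared deviations from the mean:
  (68 - 53.2308)^2 = 218.1302
  (7 - 53.2308)^2 = 2137.284
  (86 - 53.2308)^2 = 1073.8225
  (24 - 53.2308)^2 = 854.4379
  (56 - 53.2308)^2 = 7.6686
  (50 - 53.2308)^2 = 10.4379
  (8 - 53.2308)^2 = 2045.8225
  (82 - 53.2308)^2 = 827.6686
  (10 - 53.2308)^2 = 1868.8994
  (72 - 53.2308)^2 = 352.284
  (97 - 53.2308)^2 = 1915.7456
  (81 - 53.2308)^2 = 771.1302
  (51 - 53.2308)^2 = 4.9763
Step 3: Sum of squared deviations = 12088.3077
Step 4: Sample variance = 12088.3077 / 12 = 1007.359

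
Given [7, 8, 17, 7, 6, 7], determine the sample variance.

17.0667

Step 1: Compute the mean: (7 + 8 + 17 + 7 + 6 + 7) / 6 = 8.6667
Step 2: Compute squared deviations from the mean:
  (7 - 8.6667)^2 = 2.7778
  (8 - 8.6667)^2 = 0.4444
  (17 - 8.6667)^2 = 69.4444
  (7 - 8.6667)^2 = 2.7778
  (6 - 8.6667)^2 = 7.1111
  (7 - 8.6667)^2 = 2.7778
Step 3: Sum of squared deviations = 85.3333
Step 4: Sample variance = 85.3333 / 5 = 17.0667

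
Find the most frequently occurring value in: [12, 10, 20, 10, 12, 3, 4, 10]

10

Step 1: Count the frequency of each value:
  3: appears 1 time(s)
  4: appears 1 time(s)
  10: appears 3 time(s)
  12: appears 2 time(s)
  20: appears 1 time(s)
Step 2: The value 10 appears most frequently (3 times).
Step 3: Mode = 10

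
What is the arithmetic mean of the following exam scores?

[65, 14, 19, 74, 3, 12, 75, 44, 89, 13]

40.8

Step 1: Sum all values: 65 + 14 + 19 + 74 + 3 + 12 + 75 + 44 + 89 + 13 = 408
Step 2: Count the number of values: n = 10
Step 3: Mean = sum / n = 408 / 10 = 40.8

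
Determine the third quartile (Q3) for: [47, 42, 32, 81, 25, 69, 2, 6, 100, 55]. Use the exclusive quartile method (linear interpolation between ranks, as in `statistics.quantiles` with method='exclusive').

72

Step 1: Sort the data: [2, 6, 25, 32, 42, 47, 55, 69, 81, 100]
Step 2: n = 10
Step 3: Using the exclusive quartile method:
  Q1 = 20.25
  Q2 (median) = 44.5
  Q3 = 72
  IQR = Q3 - Q1 = 72 - 20.25 = 51.75
Step 4: Q3 = 72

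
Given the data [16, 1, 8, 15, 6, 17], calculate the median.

11.5

Step 1: Sort the data in ascending order: [1, 6, 8, 15, 16, 17]
Step 2: The number of values is n = 6.
Step 3: Since n is even, the median is the average of positions 3 and 4:
  Median = (8 + 15) / 2 = 11.5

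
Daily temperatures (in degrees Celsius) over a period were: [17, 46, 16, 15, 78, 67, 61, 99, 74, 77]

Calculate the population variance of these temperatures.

813.6

Step 1: Compute the mean: (17 + 46 + 16 + 15 + 78 + 67 + 61 + 99 + 74 + 77) / 10 = 55
Step 2: Compute squared deviations from the mean:
  (17 - 55)^2 = 1444
  (46 - 55)^2 = 81
  (16 - 55)^2 = 1521
  (15 - 55)^2 = 1600
  (78 - 55)^2 = 529
  (67 - 55)^2 = 144
  (61 - 55)^2 = 36
  (99 - 55)^2 = 1936
  (74 - 55)^2 = 361
  (77 - 55)^2 = 484
Step 3: Sum of squared deviations = 8136
Step 4: Population variance = 8136 / 10 = 813.6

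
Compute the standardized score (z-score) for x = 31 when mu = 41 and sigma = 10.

-1

Step 1: Recall the z-score formula: z = (x - mu) / sigma
Step 2: Substitute values: z = (31 - 41) / 10
Step 3: z = -10 / 10 = -1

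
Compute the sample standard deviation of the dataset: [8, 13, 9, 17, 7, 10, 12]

3.4365

Step 1: Compute the mean: 10.8571
Step 2: Sum of squared deviations from the mean: 70.8571
Step 3: Sample variance = 70.8571 / 6 = 11.8095
Step 4: Standard deviation = sqrt(11.8095) = 3.4365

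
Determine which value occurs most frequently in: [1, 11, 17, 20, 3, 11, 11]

11

Step 1: Count the frequency of each value:
  1: appears 1 time(s)
  3: appears 1 time(s)
  11: appears 3 time(s)
  17: appears 1 time(s)
  20: appears 1 time(s)
Step 2: The value 11 appears most frequently (3 times).
Step 3: Mode = 11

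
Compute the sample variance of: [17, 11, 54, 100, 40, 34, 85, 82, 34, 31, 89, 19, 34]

921.2692

Step 1: Compute the mean: (17 + 11 + 54 + 100 + 40 + 34 + 85 + 82 + 34 + 31 + 89 + 19 + 34) / 13 = 48.4615
Step 2: Compute squared deviations from the mean:
  (17 - 48.4615)^2 = 989.8284
  (11 - 48.4615)^2 = 1403.3669
  (54 - 48.4615)^2 = 30.6746
  (100 - 48.4615)^2 = 2656.213
  (40 - 48.4615)^2 = 71.5976
  (34 - 48.4615)^2 = 209.1361
  (85 - 48.4615)^2 = 1335.0592
  (82 - 48.4615)^2 = 1124.8284
  (34 - 48.4615)^2 = 209.1361
  (31 - 48.4615)^2 = 304.9053
  (89 - 48.4615)^2 = 1643.3669
  (19 - 48.4615)^2 = 867.9822
  (34 - 48.4615)^2 = 209.1361
Step 3: Sum of squared deviations = 11055.2308
Step 4: Sample variance = 11055.2308 / 12 = 921.2692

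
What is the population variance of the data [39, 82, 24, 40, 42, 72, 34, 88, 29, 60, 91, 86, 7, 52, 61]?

629.6267

Step 1: Compute the mean: (39 + 82 + 24 + 40 + 42 + 72 + 34 + 88 + 29 + 60 + 91 + 86 + 7 + 52 + 61) / 15 = 53.8
Step 2: Compute squared deviations from the mean:
  (39 - 53.8)^2 = 219.04
  (82 - 53.8)^2 = 795.24
  (24 - 53.8)^2 = 888.04
  (40 - 53.8)^2 = 190.44
  (42 - 53.8)^2 = 139.24
  (72 - 53.8)^2 = 331.24
  (34 - 53.8)^2 = 392.04
  (88 - 53.8)^2 = 1169.64
  (29 - 53.8)^2 = 615.04
  (60 - 53.8)^2 = 38.44
  (91 - 53.8)^2 = 1383.84
  (86 - 53.8)^2 = 1036.84
  (7 - 53.8)^2 = 2190.24
  (52 - 53.8)^2 = 3.24
  (61 - 53.8)^2 = 51.84
Step 3: Sum of squared deviations = 9444.4
Step 4: Population variance = 9444.4 / 15 = 629.6267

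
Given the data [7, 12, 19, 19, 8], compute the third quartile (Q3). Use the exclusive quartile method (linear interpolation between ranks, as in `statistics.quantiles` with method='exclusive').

19

Step 1: Sort the data: [7, 8, 12, 19, 19]
Step 2: n = 5
Step 3: Using the exclusive quartile method:
  Q1 = 7.5
  Q2 (median) = 12
  Q3 = 19
  IQR = Q3 - Q1 = 19 - 7.5 = 11.5
Step 4: Q3 = 19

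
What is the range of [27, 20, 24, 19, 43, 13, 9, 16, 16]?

34

Step 1: Identify the maximum value: max = 43
Step 2: Identify the minimum value: min = 9
Step 3: Range = max - min = 43 - 9 = 34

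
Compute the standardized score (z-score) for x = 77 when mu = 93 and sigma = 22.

-0.7273

Step 1: Recall the z-score formula: z = (x - mu) / sigma
Step 2: Substitute values: z = (77 - 93) / 22
Step 3: z = -16 / 22 = -0.7273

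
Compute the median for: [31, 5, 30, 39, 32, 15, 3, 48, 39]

31

Step 1: Sort the data in ascending order: [3, 5, 15, 30, 31, 32, 39, 39, 48]
Step 2: The number of values is n = 9.
Step 3: Since n is odd, the median is the middle value at position 5: 31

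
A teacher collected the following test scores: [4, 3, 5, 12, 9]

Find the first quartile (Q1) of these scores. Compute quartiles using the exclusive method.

3.5

Step 1: Sort the data: [3, 4, 5, 9, 12]
Step 2: n = 5
Step 3: Using the exclusive quartile method:
  Q1 = 3.5
  Q2 (median) = 5
  Q3 = 10.5
  IQR = Q3 - Q1 = 10.5 - 3.5 = 7
Step 4: Q1 = 3.5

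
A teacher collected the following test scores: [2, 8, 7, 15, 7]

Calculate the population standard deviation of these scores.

4.1665

Step 1: Compute the mean: 7.8
Step 2: Sum of squared deviations from the mean: 86.8
Step 3: Population variance = 86.8 / 5 = 17.36
Step 4: Standard deviation = sqrt(17.36) = 4.1665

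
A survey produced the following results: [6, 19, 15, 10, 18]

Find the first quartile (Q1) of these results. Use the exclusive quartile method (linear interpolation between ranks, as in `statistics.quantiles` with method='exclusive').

8

Step 1: Sort the data: [6, 10, 15, 18, 19]
Step 2: n = 5
Step 3: Using the exclusive quartile method:
  Q1 = 8
  Q2 (median) = 15
  Q3 = 18.5
  IQR = Q3 - Q1 = 18.5 - 8 = 10.5
Step 4: Q1 = 8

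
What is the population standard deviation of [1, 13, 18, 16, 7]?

6.229

Step 1: Compute the mean: 11
Step 2: Sum of squared deviations from the mean: 194
Step 3: Population variance = 194 / 5 = 38.8
Step 4: Standard deviation = sqrt(38.8) = 6.229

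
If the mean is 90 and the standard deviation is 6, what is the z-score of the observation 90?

0

Step 1: Recall the z-score formula: z = (x - mu) / sigma
Step 2: Substitute values: z = (90 - 90) / 6
Step 3: z = 0 / 6 = 0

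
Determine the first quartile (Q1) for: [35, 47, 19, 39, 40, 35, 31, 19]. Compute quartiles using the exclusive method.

22

Step 1: Sort the data: [19, 19, 31, 35, 35, 39, 40, 47]
Step 2: n = 8
Step 3: Using the exclusive quartile method:
  Q1 = 22
  Q2 (median) = 35
  Q3 = 39.75
  IQR = Q3 - Q1 = 39.75 - 22 = 17.75
Step 4: Q1 = 22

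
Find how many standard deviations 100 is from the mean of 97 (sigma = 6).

0.5

Step 1: Recall the z-score formula: z = (x - mu) / sigma
Step 2: Substitute values: z = (100 - 97) / 6
Step 3: z = 3 / 6 = 0.5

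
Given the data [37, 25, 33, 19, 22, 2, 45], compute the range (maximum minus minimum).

43

Step 1: Identify the maximum value: max = 45
Step 2: Identify the minimum value: min = 2
Step 3: Range = max - min = 45 - 2 = 43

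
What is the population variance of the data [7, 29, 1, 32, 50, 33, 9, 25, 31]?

215.4321

Step 1: Compute the mean: (7 + 29 + 1 + 32 + 50 + 33 + 9 + 25 + 31) / 9 = 24.1111
Step 2: Compute squared deviations from the mean:
  (7 - 24.1111)^2 = 292.7901
  (29 - 24.1111)^2 = 23.9012
  (1 - 24.1111)^2 = 534.1235
  (32 - 24.1111)^2 = 62.2346
  (50 - 24.1111)^2 = 670.2346
  (33 - 24.1111)^2 = 79.0123
  (9 - 24.1111)^2 = 228.3457
  (25 - 24.1111)^2 = 0.7901
  (31 - 24.1111)^2 = 47.4568
Step 3: Sum of squared deviations = 1938.8889
Step 4: Population variance = 1938.8889 / 9 = 215.4321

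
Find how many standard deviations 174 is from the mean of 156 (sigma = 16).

1.125

Step 1: Recall the z-score formula: z = (x - mu) / sigma
Step 2: Substitute values: z = (174 - 156) / 16
Step 3: z = 18 / 16 = 1.125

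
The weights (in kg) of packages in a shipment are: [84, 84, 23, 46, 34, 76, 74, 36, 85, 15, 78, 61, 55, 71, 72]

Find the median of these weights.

71

Step 1: Sort the data in ascending order: [15, 23, 34, 36, 46, 55, 61, 71, 72, 74, 76, 78, 84, 84, 85]
Step 2: The number of values is n = 15.
Step 3: Since n is odd, the median is the middle value at position 8: 71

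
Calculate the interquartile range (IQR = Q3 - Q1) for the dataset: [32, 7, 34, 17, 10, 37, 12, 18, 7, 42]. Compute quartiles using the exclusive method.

25.5

Step 1: Sort the data: [7, 7, 10, 12, 17, 18, 32, 34, 37, 42]
Step 2: n = 10
Step 3: Using the exclusive quartile method:
  Q1 = 9.25
  Q2 (median) = 17.5
  Q3 = 34.75
  IQR = Q3 - Q1 = 34.75 - 9.25 = 25.5
Step 4: IQR = 25.5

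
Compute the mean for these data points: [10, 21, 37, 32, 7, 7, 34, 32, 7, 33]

22

Step 1: Sum all values: 10 + 21 + 37 + 32 + 7 + 7 + 34 + 32 + 7 + 33 = 220
Step 2: Count the number of values: n = 10
Step 3: Mean = sum / n = 220 / 10 = 22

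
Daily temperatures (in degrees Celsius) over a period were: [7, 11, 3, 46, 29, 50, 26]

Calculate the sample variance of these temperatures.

347.619

Step 1: Compute the mean: (7 + 11 + 3 + 46 + 29 + 50 + 26) / 7 = 24.5714
Step 2: Compute squared deviations from the mean:
  (7 - 24.5714)^2 = 308.7551
  (11 - 24.5714)^2 = 184.1837
  (3 - 24.5714)^2 = 465.3265
  (46 - 24.5714)^2 = 459.1837
  (29 - 24.5714)^2 = 19.6122
  (50 - 24.5714)^2 = 646.6122
  (26 - 24.5714)^2 = 2.0408
Step 3: Sum of squared deviations = 2085.7143
Step 4: Sample variance = 2085.7143 / 6 = 347.619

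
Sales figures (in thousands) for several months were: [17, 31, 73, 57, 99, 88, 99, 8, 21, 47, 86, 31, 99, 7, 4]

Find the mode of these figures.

99

Step 1: Count the frequency of each value:
  4: appears 1 time(s)
  7: appears 1 time(s)
  8: appears 1 time(s)
  17: appears 1 time(s)
  21: appears 1 time(s)
  31: appears 2 time(s)
  47: appears 1 time(s)
  57: appears 1 time(s)
  73: appears 1 time(s)
  86: appears 1 time(s)
  88: appears 1 time(s)
  99: appears 3 time(s)
Step 2: The value 99 appears most frequently (3 times).
Step 3: Mode = 99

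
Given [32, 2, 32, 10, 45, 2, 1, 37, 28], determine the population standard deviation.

16.2138

Step 1: Compute the mean: 21
Step 2: Sum of squared deviations from the mean: 2366
Step 3: Population variance = 2366 / 9 = 262.8889
Step 4: Standard deviation = sqrt(262.8889) = 16.2138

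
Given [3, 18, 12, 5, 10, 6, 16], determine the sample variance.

32.3333

Step 1: Compute the mean: (3 + 18 + 12 + 5 + 10 + 6 + 16) / 7 = 10
Step 2: Compute squared deviations from the mean:
  (3 - 10)^2 = 49
  (18 - 10)^2 = 64
  (12 - 10)^2 = 4
  (5 - 10)^2 = 25
  (10 - 10)^2 = 0
  (6 - 10)^2 = 16
  (16 - 10)^2 = 36
Step 3: Sum of squared deviations = 194
Step 4: Sample variance = 194 / 6 = 32.3333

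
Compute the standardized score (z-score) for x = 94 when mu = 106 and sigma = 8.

-1.5

Step 1: Recall the z-score formula: z = (x - mu) / sigma
Step 2: Substitute values: z = (94 - 106) / 8
Step 3: z = -12 / 8 = -1.5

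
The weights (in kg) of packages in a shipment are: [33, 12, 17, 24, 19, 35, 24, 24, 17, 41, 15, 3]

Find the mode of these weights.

24

Step 1: Count the frequency of each value:
  3: appears 1 time(s)
  12: appears 1 time(s)
  15: appears 1 time(s)
  17: appears 2 time(s)
  19: appears 1 time(s)
  24: appears 3 time(s)
  33: appears 1 time(s)
  35: appears 1 time(s)
  41: appears 1 time(s)
Step 2: The value 24 appears most frequently (3 times).
Step 3: Mode = 24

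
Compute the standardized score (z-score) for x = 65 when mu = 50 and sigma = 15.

1

Step 1: Recall the z-score formula: z = (x - mu) / sigma
Step 2: Substitute values: z = (65 - 50) / 15
Step 3: z = 15 / 15 = 1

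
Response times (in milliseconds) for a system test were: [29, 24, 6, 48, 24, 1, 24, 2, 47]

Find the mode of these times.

24

Step 1: Count the frequency of each value:
  1: appears 1 time(s)
  2: appears 1 time(s)
  6: appears 1 time(s)
  24: appears 3 time(s)
  29: appears 1 time(s)
  47: appears 1 time(s)
  48: appears 1 time(s)
Step 2: The value 24 appears most frequently (3 times).
Step 3: Mode = 24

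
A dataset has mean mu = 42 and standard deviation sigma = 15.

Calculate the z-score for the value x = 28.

-0.9333

Step 1: Recall the z-score formula: z = (x - mu) / sigma
Step 2: Substitute values: z = (28 - 42) / 15
Step 3: z = -14 / 15 = -0.9333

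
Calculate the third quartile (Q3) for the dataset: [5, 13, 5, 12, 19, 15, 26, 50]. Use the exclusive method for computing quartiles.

24.25

Step 1: Sort the data: [5, 5, 12, 13, 15, 19, 26, 50]
Step 2: n = 8
Step 3: Using the exclusive quartile method:
  Q1 = 6.75
  Q2 (median) = 14
  Q3 = 24.25
  IQR = Q3 - Q1 = 24.25 - 6.75 = 17.5
Step 4: Q3 = 24.25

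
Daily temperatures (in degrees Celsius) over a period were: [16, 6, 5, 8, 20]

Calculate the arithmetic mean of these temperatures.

11

Step 1: Sum all values: 16 + 6 + 5 + 8 + 20 = 55
Step 2: Count the number of values: n = 5
Step 3: Mean = sum / n = 55 / 5 = 11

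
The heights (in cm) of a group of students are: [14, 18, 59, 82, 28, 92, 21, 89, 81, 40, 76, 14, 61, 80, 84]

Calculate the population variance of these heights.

847.7956

Step 1: Compute the mean: (14 + 18 + 59 + 82 + 28 + 92 + 21 + 89 + 81 + 40 + 76 + 14 + 61 + 80 + 84) / 15 = 55.9333
Step 2: Compute squared deviations from the mean:
  (14 - 55.9333)^2 = 1758.4044
  (18 - 55.9333)^2 = 1438.9378
  (59 - 55.9333)^2 = 9.4044
  (82 - 55.9333)^2 = 679.4711
  (28 - 55.9333)^2 = 780.2711
  (92 - 55.9333)^2 = 1300.8044
  (21 - 55.9333)^2 = 1220.3378
  (89 - 55.9333)^2 = 1093.4044
  (81 - 55.9333)^2 = 628.3378
  (40 - 55.9333)^2 = 253.8711
  (76 - 55.9333)^2 = 402.6711
  (14 - 55.9333)^2 = 1758.4044
  (61 - 55.9333)^2 = 25.6711
  (80 - 55.9333)^2 = 579.2044
  (84 - 55.9333)^2 = 787.7378
Step 3: Sum of squared deviations = 12716.9333
Step 4: Population variance = 12716.9333 / 15 = 847.7956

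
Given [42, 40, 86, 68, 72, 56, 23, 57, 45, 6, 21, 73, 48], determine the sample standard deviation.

23.1012

Step 1: Compute the mean: 49
Step 2: Sum of squared deviations from the mean: 6404
Step 3: Sample variance = 6404 / 12 = 533.6667
Step 4: Standard deviation = sqrt(533.6667) = 23.1012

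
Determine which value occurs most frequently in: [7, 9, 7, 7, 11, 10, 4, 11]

7

Step 1: Count the frequency of each value:
  4: appears 1 time(s)
  7: appears 3 time(s)
  9: appears 1 time(s)
  10: appears 1 time(s)
  11: appears 2 time(s)
Step 2: The value 7 appears most frequently (3 times).
Step 3: Mode = 7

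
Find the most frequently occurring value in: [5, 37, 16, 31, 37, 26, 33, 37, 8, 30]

37

Step 1: Count the frequency of each value:
  5: appears 1 time(s)
  8: appears 1 time(s)
  16: appears 1 time(s)
  26: appears 1 time(s)
  30: appears 1 time(s)
  31: appears 1 time(s)
  33: appears 1 time(s)
  37: appears 3 time(s)
Step 2: The value 37 appears most frequently (3 times).
Step 3: Mode = 37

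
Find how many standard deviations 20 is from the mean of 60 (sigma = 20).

-2

Step 1: Recall the z-score formula: z = (x - mu) / sigma
Step 2: Substitute values: z = (20 - 60) / 20
Step 3: z = -40 / 20 = -2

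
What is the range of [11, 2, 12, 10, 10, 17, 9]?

15

Step 1: Identify the maximum value: max = 17
Step 2: Identify the minimum value: min = 2
Step 3: Range = max - min = 17 - 2 = 15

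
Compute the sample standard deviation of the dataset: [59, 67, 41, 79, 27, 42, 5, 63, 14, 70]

25.0912

Step 1: Compute the mean: 46.7
Step 2: Sum of squared deviations from the mean: 5666.1
Step 3: Sample variance = 5666.1 / 9 = 629.5667
Step 4: Standard deviation = sqrt(629.5667) = 25.0912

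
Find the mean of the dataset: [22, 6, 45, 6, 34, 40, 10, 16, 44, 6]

22.9

Step 1: Sum all values: 22 + 6 + 45 + 6 + 34 + 40 + 10 + 16 + 44 + 6 = 229
Step 2: Count the number of values: n = 10
Step 3: Mean = sum / n = 229 / 10 = 22.9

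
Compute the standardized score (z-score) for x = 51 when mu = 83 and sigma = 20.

-1.6

Step 1: Recall the z-score formula: z = (x - mu) / sigma
Step 2: Substitute values: z = (51 - 83) / 20
Step 3: z = -32 / 20 = -1.6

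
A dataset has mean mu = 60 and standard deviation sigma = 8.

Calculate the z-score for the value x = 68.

1

Step 1: Recall the z-score formula: z = (x - mu) / sigma
Step 2: Substitute values: z = (68 - 60) / 8
Step 3: z = 8 / 8 = 1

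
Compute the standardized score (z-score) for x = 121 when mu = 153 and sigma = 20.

-1.6

Step 1: Recall the z-score formula: z = (x - mu) / sigma
Step 2: Substitute values: z = (121 - 153) / 20
Step 3: z = -32 / 20 = -1.6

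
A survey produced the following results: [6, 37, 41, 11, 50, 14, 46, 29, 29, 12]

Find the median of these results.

29

Step 1: Sort the data in ascending order: [6, 11, 12, 14, 29, 29, 37, 41, 46, 50]
Step 2: The number of values is n = 10.
Step 3: Since n is even, the median is the average of positions 5 and 6:
  Median = (29 + 29) / 2 = 29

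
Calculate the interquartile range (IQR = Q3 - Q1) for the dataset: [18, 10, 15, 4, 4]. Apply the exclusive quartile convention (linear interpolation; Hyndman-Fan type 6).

12.5

Step 1: Sort the data: [4, 4, 10, 15, 18]
Step 2: n = 5
Step 3: Using the exclusive quartile method:
  Q1 = 4
  Q2 (median) = 10
  Q3 = 16.5
  IQR = Q3 - Q1 = 16.5 - 4 = 12.5
Step 4: IQR = 12.5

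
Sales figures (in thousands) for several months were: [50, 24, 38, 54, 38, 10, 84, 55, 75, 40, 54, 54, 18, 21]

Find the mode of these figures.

54

Step 1: Count the frequency of each value:
  10: appears 1 time(s)
  18: appears 1 time(s)
  21: appears 1 time(s)
  24: appears 1 time(s)
  38: appears 2 time(s)
  40: appears 1 time(s)
  50: appears 1 time(s)
  54: appears 3 time(s)
  55: appears 1 time(s)
  75: appears 1 time(s)
  84: appears 1 time(s)
Step 2: The value 54 appears most frequently (3 times).
Step 3: Mode = 54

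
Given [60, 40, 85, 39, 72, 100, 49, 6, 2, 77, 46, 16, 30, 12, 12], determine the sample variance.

945.6381

Step 1: Compute the mean: (60 + 40 + 85 + 39 + 72 + 100 + 49 + 6 + 2 + 77 + 46 + 16 + 30 + 12 + 12) / 15 = 43.0667
Step 2: Compute squared deviations from the mean:
  (60 - 43.0667)^2 = 286.7378
  (40 - 43.0667)^2 = 9.4044
  (85 - 43.0667)^2 = 1758.4044
  (39 - 43.0667)^2 = 16.5378
  (72 - 43.0667)^2 = 837.1378
  (100 - 43.0667)^2 = 3241.4044
  (49 - 43.0667)^2 = 35.2044
  (6 - 43.0667)^2 = 1373.9378
  (2 - 43.0667)^2 = 1686.4711
  (77 - 43.0667)^2 = 1151.4711
  (46 - 43.0667)^2 = 8.6044
  (16 - 43.0667)^2 = 732.6044
  (30 - 43.0667)^2 = 170.7378
  (12 - 43.0667)^2 = 965.1378
  (12 - 43.0667)^2 = 965.1378
Step 3: Sum of squared deviations = 13238.9333
Step 4: Sample variance = 13238.9333 / 14 = 945.6381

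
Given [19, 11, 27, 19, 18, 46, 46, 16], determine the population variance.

160.4375

Step 1: Compute the mean: (19 + 11 + 27 + 19 + 18 + 46 + 46 + 16) / 8 = 25.25
Step 2: Compute squared deviations from the mean:
  (19 - 25.25)^2 = 39.0625
  (11 - 25.25)^2 = 203.0625
  (27 - 25.25)^2 = 3.0625
  (19 - 25.25)^2 = 39.0625
  (18 - 25.25)^2 = 52.5625
  (46 - 25.25)^2 = 430.5625
  (46 - 25.25)^2 = 430.5625
  (16 - 25.25)^2 = 85.5625
Step 3: Sum of squared deviations = 1283.5
Step 4: Population variance = 1283.5 / 8 = 160.4375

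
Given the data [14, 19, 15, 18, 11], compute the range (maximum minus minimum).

8

Step 1: Identify the maximum value: max = 19
Step 2: Identify the minimum value: min = 11
Step 3: Range = max - min = 19 - 11 = 8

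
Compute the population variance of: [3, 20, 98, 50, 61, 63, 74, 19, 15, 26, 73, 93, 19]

944.6391

Step 1: Compute the mean: (3 + 20 + 98 + 50 + 61 + 63 + 74 + 19 + 15 + 26 + 73 + 93 + 19) / 13 = 47.2308
Step 2: Compute squared deviations from the mean:
  (3 - 47.2308)^2 = 1956.3609
  (20 - 47.2308)^2 = 741.5148
  (98 - 47.2308)^2 = 2577.5148
  (50 - 47.2308)^2 = 7.6686
  (61 - 47.2308)^2 = 189.5917
  (63 - 47.2308)^2 = 248.6686
  (74 - 47.2308)^2 = 716.5917
  (19 - 47.2308)^2 = 796.9763
  (15 - 47.2308)^2 = 1038.8225
  (26 - 47.2308)^2 = 450.7456
  (73 - 47.2308)^2 = 664.0533
  (93 - 47.2308)^2 = 2094.8225
  (19 - 47.2308)^2 = 796.9763
Step 3: Sum of squared deviations = 12280.3077
Step 4: Population variance = 12280.3077 / 13 = 944.6391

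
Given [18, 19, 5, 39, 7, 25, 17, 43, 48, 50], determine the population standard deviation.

15.8206

Step 1: Compute the mean: 27.1
Step 2: Sum of squared deviations from the mean: 2502.9
Step 3: Population variance = 2502.9 / 10 = 250.29
Step 4: Standard deviation = sqrt(250.29) = 15.8206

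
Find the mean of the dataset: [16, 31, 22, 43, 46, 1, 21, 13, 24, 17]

23.4

Step 1: Sum all values: 16 + 31 + 22 + 43 + 46 + 1 + 21 + 13 + 24 + 17 = 234
Step 2: Count the number of values: n = 10
Step 3: Mean = sum / n = 234 / 10 = 23.4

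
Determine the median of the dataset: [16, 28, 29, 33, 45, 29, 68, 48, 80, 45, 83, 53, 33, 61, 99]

45

Step 1: Sort the data in ascending order: [16, 28, 29, 29, 33, 33, 45, 45, 48, 53, 61, 68, 80, 83, 99]
Step 2: The number of values is n = 15.
Step 3: Since n is odd, the median is the middle value at position 8: 45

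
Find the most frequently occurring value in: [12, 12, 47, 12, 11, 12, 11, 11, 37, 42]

12

Step 1: Count the frequency of each value:
  11: appears 3 time(s)
  12: appears 4 time(s)
  37: appears 1 time(s)
  42: appears 1 time(s)
  47: appears 1 time(s)
Step 2: The value 12 appears most frequently (4 times).
Step 3: Mode = 12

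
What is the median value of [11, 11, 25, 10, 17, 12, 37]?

12

Step 1: Sort the data in ascending order: [10, 11, 11, 12, 17, 25, 37]
Step 2: The number of values is n = 7.
Step 3: Since n is odd, the median is the middle value at position 4: 12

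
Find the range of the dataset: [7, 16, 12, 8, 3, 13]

13

Step 1: Identify the maximum value: max = 16
Step 2: Identify the minimum value: min = 3
Step 3: Range = max - min = 16 - 3 = 13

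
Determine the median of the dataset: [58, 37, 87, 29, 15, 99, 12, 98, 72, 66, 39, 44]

51

Step 1: Sort the data in ascending order: [12, 15, 29, 37, 39, 44, 58, 66, 72, 87, 98, 99]
Step 2: The number of values is n = 12.
Step 3: Since n is even, the median is the average of positions 6 and 7:
  Median = (44 + 58) / 2 = 51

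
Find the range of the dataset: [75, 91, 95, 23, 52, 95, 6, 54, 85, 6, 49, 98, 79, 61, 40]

92

Step 1: Identify the maximum value: max = 98
Step 2: Identify the minimum value: min = 6
Step 3: Range = max - min = 98 - 6 = 92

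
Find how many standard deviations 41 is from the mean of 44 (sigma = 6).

-0.5

Step 1: Recall the z-score formula: z = (x - mu) / sigma
Step 2: Substitute values: z = (41 - 44) / 6
Step 3: z = -3 / 6 = -0.5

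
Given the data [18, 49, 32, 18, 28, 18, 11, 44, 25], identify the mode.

18

Step 1: Count the frequency of each value:
  11: appears 1 time(s)
  18: appears 3 time(s)
  25: appears 1 time(s)
  28: appears 1 time(s)
  32: appears 1 time(s)
  44: appears 1 time(s)
  49: appears 1 time(s)
Step 2: The value 18 appears most frequently (3 times).
Step 3: Mode = 18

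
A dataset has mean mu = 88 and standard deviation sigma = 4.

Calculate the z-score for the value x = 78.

-2.5

Step 1: Recall the z-score formula: z = (x - mu) / sigma
Step 2: Substitute values: z = (78 - 88) / 4
Step 3: z = -10 / 4 = -2.5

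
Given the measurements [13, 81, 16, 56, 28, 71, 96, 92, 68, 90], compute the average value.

61.1

Step 1: Sum all values: 13 + 81 + 16 + 56 + 28 + 71 + 96 + 92 + 68 + 90 = 611
Step 2: Count the number of values: n = 10
Step 3: Mean = sum / n = 611 / 10 = 61.1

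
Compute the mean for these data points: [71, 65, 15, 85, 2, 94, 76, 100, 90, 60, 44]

63.8182

Step 1: Sum all values: 71 + 65 + 15 + 85 + 2 + 94 + 76 + 100 + 90 + 60 + 44 = 702
Step 2: Count the number of values: n = 11
Step 3: Mean = sum / n = 702 / 11 = 63.8182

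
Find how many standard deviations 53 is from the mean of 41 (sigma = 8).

1.5

Step 1: Recall the z-score formula: z = (x - mu) / sigma
Step 2: Substitute values: z = (53 - 41) / 8
Step 3: z = 12 / 8 = 1.5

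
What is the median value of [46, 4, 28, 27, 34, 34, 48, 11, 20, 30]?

29

Step 1: Sort the data in ascending order: [4, 11, 20, 27, 28, 30, 34, 34, 46, 48]
Step 2: The number of values is n = 10.
Step 3: Since n is even, the median is the average of positions 5 and 6:
  Median = (28 + 30) / 2 = 29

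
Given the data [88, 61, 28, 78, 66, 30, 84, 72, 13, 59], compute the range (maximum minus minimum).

75

Step 1: Identify the maximum value: max = 88
Step 2: Identify the minimum value: min = 13
Step 3: Range = max - min = 88 - 13 = 75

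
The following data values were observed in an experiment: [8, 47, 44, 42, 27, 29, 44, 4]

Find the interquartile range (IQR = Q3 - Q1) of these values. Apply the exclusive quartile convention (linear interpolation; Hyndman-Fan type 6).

31.25

Step 1: Sort the data: [4, 8, 27, 29, 42, 44, 44, 47]
Step 2: n = 8
Step 3: Using the exclusive quartile method:
  Q1 = 12.75
  Q2 (median) = 35.5
  Q3 = 44
  IQR = Q3 - Q1 = 44 - 12.75 = 31.25
Step 4: IQR = 31.25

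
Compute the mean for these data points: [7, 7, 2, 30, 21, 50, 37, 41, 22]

24.1111

Step 1: Sum all values: 7 + 7 + 2 + 30 + 21 + 50 + 37 + 41 + 22 = 217
Step 2: Count the number of values: n = 9
Step 3: Mean = sum / n = 217 / 9 = 24.1111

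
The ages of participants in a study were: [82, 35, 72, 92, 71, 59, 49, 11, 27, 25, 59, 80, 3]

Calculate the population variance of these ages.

759.0533

Step 1: Compute the mean: (82 + 35 + 72 + 92 + 71 + 59 + 49 + 11 + 27 + 25 + 59 + 80 + 3) / 13 = 51.1538
Step 2: Compute squared deviations from the mean:
  (82 - 51.1538)^2 = 951.4852
  (35 - 51.1538)^2 = 260.9467
  (72 - 51.1538)^2 = 434.5621
  (92 - 51.1538)^2 = 1668.4083
  (71 - 51.1538)^2 = 393.8698
  (59 - 51.1538)^2 = 61.5621
  (49 - 51.1538)^2 = 4.6391
  (11 - 51.1538)^2 = 1612.3314
  (27 - 51.1538)^2 = 583.4083
  (25 - 51.1538)^2 = 684.0237
  (59 - 51.1538)^2 = 61.5621
  (80 - 51.1538)^2 = 832.1006
  (3 - 51.1538)^2 = 2318.7929
Step 3: Sum of squared deviations = 9867.6923
Step 4: Population variance = 9867.6923 / 13 = 759.0533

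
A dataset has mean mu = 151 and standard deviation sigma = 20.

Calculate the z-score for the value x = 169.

0.9

Step 1: Recall the z-score formula: z = (x - mu) / sigma
Step 2: Substitute values: z = (169 - 151) / 20
Step 3: z = 18 / 20 = 0.9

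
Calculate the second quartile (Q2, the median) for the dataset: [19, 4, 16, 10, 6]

10

Step 1: Sort the data: [4, 6, 10, 16, 19]
Step 2: n = 5
Step 3: Q2 is the median. Since n is odd, it is the middle value at position 3: 10
Step 4: Q2 = 10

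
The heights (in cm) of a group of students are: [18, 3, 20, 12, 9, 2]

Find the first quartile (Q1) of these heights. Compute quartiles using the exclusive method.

2.75

Step 1: Sort the data: [2, 3, 9, 12, 18, 20]
Step 2: n = 6
Step 3: Using the exclusive quartile method:
  Q1 = 2.75
  Q2 (median) = 10.5
  Q3 = 18.5
  IQR = Q3 - Q1 = 18.5 - 2.75 = 15.75
Step 4: Q1 = 2.75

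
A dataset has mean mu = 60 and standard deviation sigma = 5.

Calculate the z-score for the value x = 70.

2

Step 1: Recall the z-score formula: z = (x - mu) / sigma
Step 2: Substitute values: z = (70 - 60) / 5
Step 3: z = 10 / 5 = 2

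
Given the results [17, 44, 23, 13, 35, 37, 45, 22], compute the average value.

29.5

Step 1: Sum all values: 17 + 44 + 23 + 13 + 35 + 37 + 45 + 22 = 236
Step 2: Count the number of values: n = 8
Step 3: Mean = sum / n = 236 / 8 = 29.5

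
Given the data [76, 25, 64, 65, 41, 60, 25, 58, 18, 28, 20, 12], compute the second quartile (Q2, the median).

34.5

Step 1: Sort the data: [12, 18, 20, 25, 25, 28, 41, 58, 60, 64, 65, 76]
Step 2: n = 12
Step 3: Q2 is the median. Since n is even, it is the average of the values at positions 6 and 7:
  Q2 = (28 + 41) / 2 = 34.5
Step 4: Q2 = 34.5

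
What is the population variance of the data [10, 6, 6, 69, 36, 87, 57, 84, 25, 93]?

1100.41

Step 1: Compute the mean: (10 + 6 + 6 + 69 + 36 + 87 + 57 + 84 + 25 + 93) / 10 = 47.3
Step 2: Compute squared deviations from the mean:
  (10 - 47.3)^2 = 1391.29
  (6 - 47.3)^2 = 1705.69
  (6 - 47.3)^2 = 1705.69
  (69 - 47.3)^2 = 470.89
  (36 - 47.3)^2 = 127.69
  (87 - 47.3)^2 = 1576.09
  (57 - 47.3)^2 = 94.09
  (84 - 47.3)^2 = 1346.89
  (25 - 47.3)^2 = 497.29
  (93 - 47.3)^2 = 2088.49
Step 3: Sum of squared deviations = 11004.1
Step 4: Population variance = 11004.1 / 10 = 1100.41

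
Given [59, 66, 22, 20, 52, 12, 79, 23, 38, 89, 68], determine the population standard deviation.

25.1974

Step 1: Compute the mean: 48
Step 2: Sum of squared deviations from the mean: 6984
Step 3: Population variance = 6984 / 11 = 634.9091
Step 4: Standard deviation = sqrt(634.9091) = 25.1974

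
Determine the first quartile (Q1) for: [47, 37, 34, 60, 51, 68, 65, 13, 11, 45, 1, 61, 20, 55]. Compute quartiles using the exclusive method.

18.25

Step 1: Sort the data: [1, 11, 13, 20, 34, 37, 45, 47, 51, 55, 60, 61, 65, 68]
Step 2: n = 14
Step 3: Using the exclusive quartile method:
  Q1 = 18.25
  Q2 (median) = 46
  Q3 = 60.25
  IQR = Q3 - Q1 = 60.25 - 18.25 = 42
Step 4: Q1 = 18.25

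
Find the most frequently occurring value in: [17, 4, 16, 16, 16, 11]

16

Step 1: Count the frequency of each value:
  4: appears 1 time(s)
  11: appears 1 time(s)
  16: appears 3 time(s)
  17: appears 1 time(s)
Step 2: The value 16 appears most frequently (3 times).
Step 3: Mode = 16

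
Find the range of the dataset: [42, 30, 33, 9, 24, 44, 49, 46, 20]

40

Step 1: Identify the maximum value: max = 49
Step 2: Identify the minimum value: min = 9
Step 3: Range = max - min = 49 - 9 = 40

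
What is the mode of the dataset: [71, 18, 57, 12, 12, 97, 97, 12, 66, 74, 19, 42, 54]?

12

Step 1: Count the frequency of each value:
  12: appears 3 time(s)
  18: appears 1 time(s)
  19: appears 1 time(s)
  42: appears 1 time(s)
  54: appears 1 time(s)
  57: appears 1 time(s)
  66: appears 1 time(s)
  71: appears 1 time(s)
  74: appears 1 time(s)
  97: appears 2 time(s)
Step 2: The value 12 appears most frequently (3 times).
Step 3: Mode = 12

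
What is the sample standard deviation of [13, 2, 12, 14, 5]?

5.3572

Step 1: Compute the mean: 9.2
Step 2: Sum of squared deviations from the mean: 114.8
Step 3: Sample variance = 114.8 / 4 = 28.7
Step 4: Standard deviation = sqrt(28.7) = 5.3572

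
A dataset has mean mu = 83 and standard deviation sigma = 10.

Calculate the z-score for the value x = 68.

-1.5

Step 1: Recall the z-score formula: z = (x - mu) / sigma
Step 2: Substitute values: z = (68 - 83) / 10
Step 3: z = -15 / 10 = -1.5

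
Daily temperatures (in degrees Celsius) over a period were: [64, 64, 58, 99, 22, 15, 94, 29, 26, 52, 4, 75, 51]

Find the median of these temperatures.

52

Step 1: Sort the data in ascending order: [4, 15, 22, 26, 29, 51, 52, 58, 64, 64, 75, 94, 99]
Step 2: The number of values is n = 13.
Step 3: Since n is odd, the median is the middle value at position 7: 52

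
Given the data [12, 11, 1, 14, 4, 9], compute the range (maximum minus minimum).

13

Step 1: Identify the maximum value: max = 14
Step 2: Identify the minimum value: min = 1
Step 3: Range = max - min = 14 - 1 = 13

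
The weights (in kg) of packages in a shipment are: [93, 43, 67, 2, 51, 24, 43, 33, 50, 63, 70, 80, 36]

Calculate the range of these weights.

91

Step 1: Identify the maximum value: max = 93
Step 2: Identify the minimum value: min = 2
Step 3: Range = max - min = 93 - 2 = 91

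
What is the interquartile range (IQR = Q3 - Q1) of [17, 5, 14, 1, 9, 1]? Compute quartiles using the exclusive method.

13.75

Step 1: Sort the data: [1, 1, 5, 9, 14, 17]
Step 2: n = 6
Step 3: Using the exclusive quartile method:
  Q1 = 1
  Q2 (median) = 7
  Q3 = 14.75
  IQR = Q3 - Q1 = 14.75 - 1 = 13.75
Step 4: IQR = 13.75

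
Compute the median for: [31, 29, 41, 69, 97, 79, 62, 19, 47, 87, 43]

47

Step 1: Sort the data in ascending order: [19, 29, 31, 41, 43, 47, 62, 69, 79, 87, 97]
Step 2: The number of values is n = 11.
Step 3: Since n is odd, the median is the middle value at position 6: 47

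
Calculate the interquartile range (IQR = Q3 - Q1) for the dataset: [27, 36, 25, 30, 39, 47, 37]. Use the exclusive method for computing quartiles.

12

Step 1: Sort the data: [25, 27, 30, 36, 37, 39, 47]
Step 2: n = 7
Step 3: Using the exclusive quartile method:
  Q1 = 27
  Q2 (median) = 36
  Q3 = 39
  IQR = Q3 - Q1 = 39 - 27 = 12
Step 4: IQR = 12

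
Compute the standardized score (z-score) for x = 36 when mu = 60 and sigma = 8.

-3

Step 1: Recall the z-score formula: z = (x - mu) / sigma
Step 2: Substitute values: z = (36 - 60) / 8
Step 3: z = -24 / 8 = -3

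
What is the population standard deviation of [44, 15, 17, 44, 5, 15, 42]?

15.4365

Step 1: Compute the mean: 26
Step 2: Sum of squared deviations from the mean: 1668
Step 3: Population variance = 1668 / 7 = 238.2857
Step 4: Standard deviation = sqrt(238.2857) = 15.4365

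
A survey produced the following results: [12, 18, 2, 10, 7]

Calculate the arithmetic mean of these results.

9.8

Step 1: Sum all values: 12 + 18 + 2 + 10 + 7 = 49
Step 2: Count the number of values: n = 5
Step 3: Mean = sum / n = 49 / 5 = 9.8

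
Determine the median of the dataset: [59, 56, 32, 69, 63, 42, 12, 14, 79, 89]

57.5

Step 1: Sort the data in ascending order: [12, 14, 32, 42, 56, 59, 63, 69, 79, 89]
Step 2: The number of values is n = 10.
Step 3: Since n is even, the median is the average of positions 5 and 6:
  Median = (56 + 59) / 2 = 57.5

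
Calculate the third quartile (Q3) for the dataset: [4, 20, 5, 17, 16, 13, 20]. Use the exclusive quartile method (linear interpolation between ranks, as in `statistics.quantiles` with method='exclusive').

20

Step 1: Sort the data: [4, 5, 13, 16, 17, 20, 20]
Step 2: n = 7
Step 3: Using the exclusive quartile method:
  Q1 = 5
  Q2 (median) = 16
  Q3 = 20
  IQR = Q3 - Q1 = 20 - 5 = 15
Step 4: Q3 = 20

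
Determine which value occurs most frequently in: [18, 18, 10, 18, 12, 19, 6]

18

Step 1: Count the frequency of each value:
  6: appears 1 time(s)
  10: appears 1 time(s)
  12: appears 1 time(s)
  18: appears 3 time(s)
  19: appears 1 time(s)
Step 2: The value 18 appears most frequently (3 times).
Step 3: Mode = 18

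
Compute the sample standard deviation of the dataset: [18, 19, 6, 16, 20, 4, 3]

7.5876

Step 1: Compute the mean: 12.2857
Step 2: Sum of squared deviations from the mean: 345.4286
Step 3: Sample variance = 345.4286 / 6 = 57.5714
Step 4: Standard deviation = sqrt(57.5714) = 7.5876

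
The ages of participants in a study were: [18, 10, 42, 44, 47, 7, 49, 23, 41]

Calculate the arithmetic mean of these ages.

31.2222

Step 1: Sum all values: 18 + 10 + 42 + 44 + 47 + 7 + 49 + 23 + 41 = 281
Step 2: Count the number of values: n = 9
Step 3: Mean = sum / n = 281 / 9 = 31.2222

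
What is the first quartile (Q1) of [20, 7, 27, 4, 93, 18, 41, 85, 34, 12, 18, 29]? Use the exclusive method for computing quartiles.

13.5

Step 1: Sort the data: [4, 7, 12, 18, 18, 20, 27, 29, 34, 41, 85, 93]
Step 2: n = 12
Step 3: Using the exclusive quartile method:
  Q1 = 13.5
  Q2 (median) = 23.5
  Q3 = 39.25
  IQR = Q3 - Q1 = 39.25 - 13.5 = 25.75
Step 4: Q1 = 13.5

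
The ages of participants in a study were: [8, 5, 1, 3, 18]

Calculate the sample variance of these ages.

44.5

Step 1: Compute the mean: (8 + 5 + 1 + 3 + 18) / 5 = 7
Step 2: Compute squared deviations from the mean:
  (8 - 7)^2 = 1
  (5 - 7)^2 = 4
  (1 - 7)^2 = 36
  (3 - 7)^2 = 16
  (18 - 7)^2 = 121
Step 3: Sum of squared deviations = 178
Step 4: Sample variance = 178 / 4 = 44.5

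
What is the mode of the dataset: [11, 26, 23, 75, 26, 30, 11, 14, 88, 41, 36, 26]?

26

Step 1: Count the frequency of each value:
  11: appears 2 time(s)
  14: appears 1 time(s)
  23: appears 1 time(s)
  26: appears 3 time(s)
  30: appears 1 time(s)
  36: appears 1 time(s)
  41: appears 1 time(s)
  75: appears 1 time(s)
  88: appears 1 time(s)
Step 2: The value 26 appears most frequently (3 times).
Step 3: Mode = 26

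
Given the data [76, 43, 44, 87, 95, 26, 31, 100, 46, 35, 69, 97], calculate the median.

57.5

Step 1: Sort the data in ascending order: [26, 31, 35, 43, 44, 46, 69, 76, 87, 95, 97, 100]
Step 2: The number of values is n = 12.
Step 3: Since n is even, the median is the average of positions 6 and 7:
  Median = (46 + 69) / 2 = 57.5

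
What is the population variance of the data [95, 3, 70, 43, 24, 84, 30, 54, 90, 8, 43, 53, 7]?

926.0947

Step 1: Compute the mean: (95 + 3 + 70 + 43 + 24 + 84 + 30 + 54 + 90 + 8 + 43 + 53 + 7) / 13 = 46.4615
Step 2: Compute squared deviations from the mean:
  (95 - 46.4615)^2 = 2355.9822
  (3 - 46.4615)^2 = 1888.9053
  (70 - 46.4615)^2 = 554.0592
  (43 - 46.4615)^2 = 11.9822
  (24 - 46.4615)^2 = 504.5207
  (84 - 46.4615)^2 = 1409.1361
  (30 - 46.4615)^2 = 270.9822
  (54 - 46.4615)^2 = 56.8284
  (90 - 46.4615)^2 = 1895.5976
  (8 - 46.4615)^2 = 1479.2899
  (43 - 46.4615)^2 = 11.9822
  (53 - 46.4615)^2 = 42.7515
  (7 - 46.4615)^2 = 1557.213
Step 3: Sum of squared deviations = 12039.2308
Step 4: Population variance = 12039.2308 / 13 = 926.0947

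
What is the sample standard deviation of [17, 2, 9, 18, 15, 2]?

7.287

Step 1: Compute the mean: 10.5
Step 2: Sum of squared deviations from the mean: 265.5
Step 3: Sample variance = 265.5 / 5 = 53.1
Step 4: Standard deviation = sqrt(53.1) = 7.287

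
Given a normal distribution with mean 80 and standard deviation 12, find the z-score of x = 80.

0

Step 1: Recall the z-score formula: z = (x - mu) / sigma
Step 2: Substitute values: z = (80 - 80) / 12
Step 3: z = 0 / 12 = 0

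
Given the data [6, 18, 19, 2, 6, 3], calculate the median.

6

Step 1: Sort the data in ascending order: [2, 3, 6, 6, 18, 19]
Step 2: The number of values is n = 6.
Step 3: Since n is even, the median is the average of positions 3 and 4:
  Median = (6 + 6) / 2 = 6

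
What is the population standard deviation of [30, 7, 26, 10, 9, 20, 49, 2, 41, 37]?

15.2476

Step 1: Compute the mean: 23.1
Step 2: Sum of squared deviations from the mean: 2324.9
Step 3: Population variance = 2324.9 / 10 = 232.49
Step 4: Standard deviation = sqrt(232.49) = 15.2476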